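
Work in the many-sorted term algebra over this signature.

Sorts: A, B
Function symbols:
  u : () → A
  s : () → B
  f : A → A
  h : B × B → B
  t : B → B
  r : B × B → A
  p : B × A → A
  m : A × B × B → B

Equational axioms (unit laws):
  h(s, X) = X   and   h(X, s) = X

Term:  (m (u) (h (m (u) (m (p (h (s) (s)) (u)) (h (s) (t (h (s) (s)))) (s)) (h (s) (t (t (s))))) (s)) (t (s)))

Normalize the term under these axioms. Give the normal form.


normal form = (m (u) (m (u) (m (p (s) (u)) (t (s)) (s)) (t (t (s)))) (t (s)))

1. (m (u) (h (m (u) (m (p (h (s) (s)) (u)) (h (s) (t (h (s) (s)))) (s)) (h (s) (t (t (s))))) (s)) (t (s)))  →  (m (u) (m (u) (m (p (h (s) (s)) (u)) (h (s) (t (h (s) (s)))) (s)) (h (s) (t (t (s))))) (t (s)))
2. (m (u) (m (u) (m (p (h (s) (s)) (u)) (h (s) (t (h (s) (s)))) (s)) (h (s) (t (t (s))))) (t (s)))  →  (m (u) (m (u) (m (p (s) (u)) (h (s) (t (h (s) (s)))) (s)) (h (s) (t (t (s))))) (t (s)))
3. (m (u) (m (u) (m (p (s) (u)) (h (s) (t (h (s) (s)))) (s)) (h (s) (t (t (s))))) (t (s)))  →  (m (u) (m (u) (m (p (s) (u)) (t (h (s) (s))) (s)) (h (s) (t (t (s))))) (t (s)))
4. (m (u) (m (u) (m (p (s) (u)) (t (h (s) (s))) (s)) (h (s) (t (t (s))))) (t (s)))  →  (m (u) (m (u) (m (p (s) (u)) (t (s)) (s)) (h (s) (t (t (s))))) (t (s)))
5. (m (u) (m (u) (m (p (s) (u)) (t (s)) (s)) (h (s) (t (t (s))))) (t (s)))  →  (m (u) (m (u) (m (p (s) (u)) (t (s)) (s)) (t (t (s)))) (t (s)))


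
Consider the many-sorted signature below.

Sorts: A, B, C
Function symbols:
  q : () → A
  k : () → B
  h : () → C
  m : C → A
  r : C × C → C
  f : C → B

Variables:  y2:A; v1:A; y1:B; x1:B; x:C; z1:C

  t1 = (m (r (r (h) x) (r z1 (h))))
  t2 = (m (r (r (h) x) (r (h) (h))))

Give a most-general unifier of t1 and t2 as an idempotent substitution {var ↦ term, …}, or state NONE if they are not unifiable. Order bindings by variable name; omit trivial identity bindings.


{z1 ↦ (h)}


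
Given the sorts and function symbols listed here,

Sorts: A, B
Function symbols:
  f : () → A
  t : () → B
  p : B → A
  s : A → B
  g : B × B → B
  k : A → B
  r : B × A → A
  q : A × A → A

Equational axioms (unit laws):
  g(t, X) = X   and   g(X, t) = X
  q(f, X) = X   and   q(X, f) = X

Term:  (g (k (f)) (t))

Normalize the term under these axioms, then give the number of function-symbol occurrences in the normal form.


size = 2

1. (g (k (f)) (t))  →  (k (f))
normal form: (k (f))


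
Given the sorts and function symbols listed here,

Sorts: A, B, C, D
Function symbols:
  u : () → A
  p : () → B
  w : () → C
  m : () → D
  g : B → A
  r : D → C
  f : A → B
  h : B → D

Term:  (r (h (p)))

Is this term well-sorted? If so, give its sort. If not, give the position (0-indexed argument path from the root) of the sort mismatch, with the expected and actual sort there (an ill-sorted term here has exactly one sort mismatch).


well-sorted; sort = C

    (p) : B
  (h (p)) : D
(r (h (p))) : C


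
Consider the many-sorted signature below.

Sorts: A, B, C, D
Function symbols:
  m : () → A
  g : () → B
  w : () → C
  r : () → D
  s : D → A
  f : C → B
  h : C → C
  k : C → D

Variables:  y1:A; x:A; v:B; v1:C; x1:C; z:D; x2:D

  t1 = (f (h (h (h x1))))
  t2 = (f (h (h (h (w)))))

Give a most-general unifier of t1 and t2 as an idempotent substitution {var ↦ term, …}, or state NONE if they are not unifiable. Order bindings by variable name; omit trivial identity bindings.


{x1 ↦ (w)}


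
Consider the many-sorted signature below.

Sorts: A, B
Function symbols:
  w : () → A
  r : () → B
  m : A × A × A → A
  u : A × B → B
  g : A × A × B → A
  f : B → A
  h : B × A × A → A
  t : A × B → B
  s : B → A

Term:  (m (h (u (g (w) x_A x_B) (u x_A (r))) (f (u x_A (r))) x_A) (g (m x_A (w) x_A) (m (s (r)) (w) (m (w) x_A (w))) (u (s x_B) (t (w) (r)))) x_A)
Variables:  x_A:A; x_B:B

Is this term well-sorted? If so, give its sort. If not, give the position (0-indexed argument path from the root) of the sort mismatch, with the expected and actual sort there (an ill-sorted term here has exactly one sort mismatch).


well-sorted; sort = A

        (w) : A
        x_A : A
        x_B : B
      (g (w) x_A x_B) : A
        x_A : A
        (r) : B
      (u x_A (r)) : B
    (u (g (w) x_A x_B) (u x_A (r))) : B
        x_A : A
        (r) : B
      (u x_A (r)) : B
    (f (u x_A (r))) : A
    x_A : A
  (h (u (g (w) x_A x_B) (u x_A (r))) (f (u x_A (r))) x_A) : A
      x_A : A
      (w) : A
      x_A : A
    (m x_A (w) x_A) : A
        (r) : B
      (s (r)) : A
      (w) : A
        (w) : A
        x_A : A
        (w) : A
      (m (w) x_A (w)) : A
    (m (s (r)) (w) (m (w) x_A (w))) : A
        x_B : B
      (s x_B) : A
        (w) : A
        (r) : B
      (t (w) (r)) : B
    (u (s x_B) (t (w) (r))) : B
  (g (m x_A (w) x_A) (m (s (r)) (w) (m (w) x_A (w))) (u (s x_B) (t (w) (r)))) : A
  x_A : A
(m (h (u (g (w) x_A x_B) (u x_A (r))) (f (u x_A (r))) x_A) (g (m x_A (w) x_A) (m (s (r)) (w) (m (w) x_A (w))) (u (s x_B) (t (w) (r)))) x_A) : A


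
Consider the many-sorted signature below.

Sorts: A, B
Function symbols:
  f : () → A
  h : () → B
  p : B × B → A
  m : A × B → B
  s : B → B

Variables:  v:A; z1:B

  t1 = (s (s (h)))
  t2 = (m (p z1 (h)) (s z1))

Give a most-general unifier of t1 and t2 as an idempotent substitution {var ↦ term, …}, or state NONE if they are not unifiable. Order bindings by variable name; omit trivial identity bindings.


NONE (not unifiable)

head clash or occurs-check failure — not unifiable


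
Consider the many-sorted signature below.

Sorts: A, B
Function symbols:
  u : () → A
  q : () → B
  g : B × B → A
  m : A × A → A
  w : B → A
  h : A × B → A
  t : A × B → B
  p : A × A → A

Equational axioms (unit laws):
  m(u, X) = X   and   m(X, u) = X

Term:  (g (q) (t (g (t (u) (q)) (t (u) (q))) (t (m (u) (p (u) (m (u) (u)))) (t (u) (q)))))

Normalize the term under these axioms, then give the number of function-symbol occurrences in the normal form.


1. (g (q) (t (g (t (u) (q)) (t (u) (q))) (t (m (u) (p (u) (m (u) (u)))) (t (u) (q)))))  →  (g (q) (t (g (t (u) (q)) (t (u) (q))) (t (p (u) (m (u) (u))) (t (u) (q)))))
2. (g (q) (t (g (t (u) (q)) (t (u) (q))) (t (p (u) (m (u) (u))) (t (u) (q)))))  →  (g (q) (t (g (t (u) (q)) (t (u) (q))) (t (p (u) (u)) (t (u) (q)))))
normal form: (g (q) (t (g (t (u) (q)) (t (u) (q))) (t (p (u) (u)) (t (u) (q)))))

size = 17


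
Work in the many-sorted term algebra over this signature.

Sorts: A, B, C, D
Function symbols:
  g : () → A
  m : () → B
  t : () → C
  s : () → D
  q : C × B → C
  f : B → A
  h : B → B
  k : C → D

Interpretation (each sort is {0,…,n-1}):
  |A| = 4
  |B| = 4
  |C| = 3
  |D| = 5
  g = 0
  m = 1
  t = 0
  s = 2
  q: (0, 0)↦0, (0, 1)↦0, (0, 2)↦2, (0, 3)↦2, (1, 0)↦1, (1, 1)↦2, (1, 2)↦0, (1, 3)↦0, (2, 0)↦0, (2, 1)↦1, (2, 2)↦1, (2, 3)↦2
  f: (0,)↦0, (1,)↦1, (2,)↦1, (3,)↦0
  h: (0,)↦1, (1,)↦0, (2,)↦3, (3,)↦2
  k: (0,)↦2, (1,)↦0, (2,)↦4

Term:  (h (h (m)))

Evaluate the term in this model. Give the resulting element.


  m = 1
  (h (m)) = h(1,) = 0
  (h (h (m))) = h(0,) = 1

value = 1


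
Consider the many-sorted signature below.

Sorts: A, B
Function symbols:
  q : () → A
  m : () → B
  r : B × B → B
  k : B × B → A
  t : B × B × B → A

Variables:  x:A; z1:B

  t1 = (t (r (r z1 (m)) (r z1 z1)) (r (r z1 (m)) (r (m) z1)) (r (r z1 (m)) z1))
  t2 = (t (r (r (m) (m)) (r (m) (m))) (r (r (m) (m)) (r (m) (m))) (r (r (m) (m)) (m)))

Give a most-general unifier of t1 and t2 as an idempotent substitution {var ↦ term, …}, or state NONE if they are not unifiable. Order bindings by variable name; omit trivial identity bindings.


{z1 ↦ (m)}


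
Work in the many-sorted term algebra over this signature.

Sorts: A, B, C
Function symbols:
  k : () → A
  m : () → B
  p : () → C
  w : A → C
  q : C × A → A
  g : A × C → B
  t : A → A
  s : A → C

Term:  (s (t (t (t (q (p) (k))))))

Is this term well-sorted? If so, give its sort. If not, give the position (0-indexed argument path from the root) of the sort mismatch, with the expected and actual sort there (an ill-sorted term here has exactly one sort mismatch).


          (p) : C
          (k) : A
        (q (p) (k)) : A
      (t (q (p) (k))) : A
    (t (t (q (p) (k)))) : A
  (t (t (t (q (p) (k))))) : A
(s (t (t (t (q (p) (k)))))) : C

well-sorted; sort = C


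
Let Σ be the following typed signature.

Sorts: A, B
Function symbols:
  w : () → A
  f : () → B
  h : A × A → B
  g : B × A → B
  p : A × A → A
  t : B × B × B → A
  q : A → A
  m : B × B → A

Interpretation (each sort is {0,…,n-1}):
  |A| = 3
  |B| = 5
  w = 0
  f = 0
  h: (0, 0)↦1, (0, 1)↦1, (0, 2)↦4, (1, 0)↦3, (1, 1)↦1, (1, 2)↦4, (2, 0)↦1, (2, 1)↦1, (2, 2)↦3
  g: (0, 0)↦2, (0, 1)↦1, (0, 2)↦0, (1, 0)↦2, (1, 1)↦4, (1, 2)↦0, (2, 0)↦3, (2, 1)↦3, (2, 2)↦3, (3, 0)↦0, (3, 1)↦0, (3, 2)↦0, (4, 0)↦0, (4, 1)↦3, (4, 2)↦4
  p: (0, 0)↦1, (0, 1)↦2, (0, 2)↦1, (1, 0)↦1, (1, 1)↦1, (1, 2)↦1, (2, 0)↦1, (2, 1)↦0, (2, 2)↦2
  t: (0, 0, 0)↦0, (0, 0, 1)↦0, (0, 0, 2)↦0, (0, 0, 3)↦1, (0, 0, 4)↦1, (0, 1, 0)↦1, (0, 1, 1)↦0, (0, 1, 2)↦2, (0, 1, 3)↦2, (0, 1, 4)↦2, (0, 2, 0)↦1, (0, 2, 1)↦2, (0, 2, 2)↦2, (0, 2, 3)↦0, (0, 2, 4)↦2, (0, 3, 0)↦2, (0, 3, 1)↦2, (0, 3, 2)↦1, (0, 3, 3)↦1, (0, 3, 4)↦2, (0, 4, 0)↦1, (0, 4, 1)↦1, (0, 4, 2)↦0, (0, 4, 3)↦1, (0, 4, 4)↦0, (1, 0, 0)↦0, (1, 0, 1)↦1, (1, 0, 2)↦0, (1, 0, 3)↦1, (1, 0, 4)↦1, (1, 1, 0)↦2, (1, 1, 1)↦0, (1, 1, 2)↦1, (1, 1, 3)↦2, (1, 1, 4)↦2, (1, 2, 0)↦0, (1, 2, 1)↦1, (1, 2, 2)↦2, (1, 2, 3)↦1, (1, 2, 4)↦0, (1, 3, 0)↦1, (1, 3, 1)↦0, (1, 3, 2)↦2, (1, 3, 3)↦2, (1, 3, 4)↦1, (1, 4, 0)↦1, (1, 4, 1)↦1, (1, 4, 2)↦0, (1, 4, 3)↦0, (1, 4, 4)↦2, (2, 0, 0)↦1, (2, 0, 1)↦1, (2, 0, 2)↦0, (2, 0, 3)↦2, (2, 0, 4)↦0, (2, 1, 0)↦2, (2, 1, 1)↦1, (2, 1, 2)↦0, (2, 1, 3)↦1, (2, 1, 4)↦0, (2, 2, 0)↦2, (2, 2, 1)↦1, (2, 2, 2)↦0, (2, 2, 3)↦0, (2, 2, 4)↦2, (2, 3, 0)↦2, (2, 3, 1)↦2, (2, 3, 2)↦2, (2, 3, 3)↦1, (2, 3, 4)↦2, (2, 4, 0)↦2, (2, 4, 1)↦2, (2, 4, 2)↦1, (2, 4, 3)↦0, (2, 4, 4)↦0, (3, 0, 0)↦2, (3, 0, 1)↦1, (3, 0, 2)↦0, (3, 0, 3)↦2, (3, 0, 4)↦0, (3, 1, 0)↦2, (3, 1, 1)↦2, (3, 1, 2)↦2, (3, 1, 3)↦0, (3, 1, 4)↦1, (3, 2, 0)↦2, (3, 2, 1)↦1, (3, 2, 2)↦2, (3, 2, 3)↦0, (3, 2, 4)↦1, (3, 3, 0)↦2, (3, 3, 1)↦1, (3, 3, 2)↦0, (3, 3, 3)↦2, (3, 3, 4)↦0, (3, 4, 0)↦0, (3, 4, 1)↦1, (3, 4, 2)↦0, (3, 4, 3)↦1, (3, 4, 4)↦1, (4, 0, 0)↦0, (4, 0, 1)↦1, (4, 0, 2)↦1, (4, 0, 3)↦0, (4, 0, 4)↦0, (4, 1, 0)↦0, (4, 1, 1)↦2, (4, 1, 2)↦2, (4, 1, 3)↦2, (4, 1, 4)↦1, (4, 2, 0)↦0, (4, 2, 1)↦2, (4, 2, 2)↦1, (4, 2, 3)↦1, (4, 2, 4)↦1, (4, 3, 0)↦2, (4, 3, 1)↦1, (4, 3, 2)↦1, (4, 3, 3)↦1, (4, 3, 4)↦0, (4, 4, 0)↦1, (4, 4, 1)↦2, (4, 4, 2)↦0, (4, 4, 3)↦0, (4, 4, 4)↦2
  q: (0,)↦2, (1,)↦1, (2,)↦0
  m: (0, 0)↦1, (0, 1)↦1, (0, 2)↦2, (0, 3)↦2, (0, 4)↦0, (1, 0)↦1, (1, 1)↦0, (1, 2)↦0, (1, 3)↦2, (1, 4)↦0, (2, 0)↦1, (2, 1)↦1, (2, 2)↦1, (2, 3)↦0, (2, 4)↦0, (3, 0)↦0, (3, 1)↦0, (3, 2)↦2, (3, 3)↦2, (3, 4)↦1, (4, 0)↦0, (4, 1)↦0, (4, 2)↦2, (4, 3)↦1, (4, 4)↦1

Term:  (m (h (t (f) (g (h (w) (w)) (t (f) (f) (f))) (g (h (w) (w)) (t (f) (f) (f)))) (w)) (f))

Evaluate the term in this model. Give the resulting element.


  f = 0
  w = 0
  w = 0
  (h (w) (w)) = h(0, 0) = 1
  f = 0
  f = 0
  f = 0
  (t (f) (f) (f)) = t(0, 0, 0) = 0
  (g (h (w) (w)) (t (f) (f) (f))) = g(1, 0) = 2
  w = 0
  w = 0
  (h (w) (w)) = h(0, 0) = 1
  f = 0
  f = 0
  f = 0
  (t (f) (f) (f)) = t(0, 0, 0) = 0
  (g (h (w) (w)) (t (f) (f) (f))) = g(1, 0) = 2
  (t (f) (g (h (w) (w)) (t (f) (f) (f))) (g (h (w) (w)) (t (f) (f) (f)))) = t(0, 2, 2) = 2
  w = 0
  (h (t (f) (g (h (w) (w)) (t (f) (f) (f))) (g (h (w) (w)) (t (f) (f) (f)))) (w)) = h(2, 0) = 1
  f = 0
  (m (h (t (f) (g (h (w) (w)) (t (f) (f) (f))) (g (h (w) (w)) (t (f) (f) (f)))) (w)) (f)) = m(1, 0) = 1

value = 1


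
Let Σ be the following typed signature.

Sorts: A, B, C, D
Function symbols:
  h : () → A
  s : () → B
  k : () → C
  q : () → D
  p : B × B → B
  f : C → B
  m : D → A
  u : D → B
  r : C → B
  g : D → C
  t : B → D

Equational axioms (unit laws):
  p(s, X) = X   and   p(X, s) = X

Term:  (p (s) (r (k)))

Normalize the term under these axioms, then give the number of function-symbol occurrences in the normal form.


1. (p (s) (r (k)))  →  (r (k))
normal form: (r (k))

size = 2


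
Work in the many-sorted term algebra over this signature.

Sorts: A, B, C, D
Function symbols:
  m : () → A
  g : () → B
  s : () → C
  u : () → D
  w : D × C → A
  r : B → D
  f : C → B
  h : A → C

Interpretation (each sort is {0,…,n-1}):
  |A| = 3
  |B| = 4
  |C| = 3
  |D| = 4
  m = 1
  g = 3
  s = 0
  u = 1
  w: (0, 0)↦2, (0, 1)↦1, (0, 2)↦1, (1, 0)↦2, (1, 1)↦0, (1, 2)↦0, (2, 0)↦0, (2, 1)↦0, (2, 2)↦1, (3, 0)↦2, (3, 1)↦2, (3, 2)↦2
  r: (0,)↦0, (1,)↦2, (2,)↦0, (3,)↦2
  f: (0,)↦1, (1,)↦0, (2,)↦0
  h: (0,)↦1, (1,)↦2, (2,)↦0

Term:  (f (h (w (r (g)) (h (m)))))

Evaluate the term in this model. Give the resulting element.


value = 0

  g = 3
  (r (g)) = r(3,) = 2
  m = 1
  (h (m)) = h(1,) = 2
  (w (r (g)) (h (m))) = w(2, 2) = 1
  (h (w (r (g)) (h (m)))) = h(1,) = 2
  (f (h (w (r (g)) (h (m))))) = f(2,) = 0


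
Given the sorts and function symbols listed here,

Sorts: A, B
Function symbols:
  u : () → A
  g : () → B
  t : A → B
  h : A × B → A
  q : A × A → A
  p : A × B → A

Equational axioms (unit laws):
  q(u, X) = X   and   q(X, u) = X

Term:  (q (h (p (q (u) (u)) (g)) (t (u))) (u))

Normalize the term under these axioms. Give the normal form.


1. (q (h (p (q (u) (u)) (g)) (t (u))) (u))  →  (h (p (q (u) (u)) (g)) (t (u)))
2. (h (p (q (u) (u)) (g)) (t (u)))  →  (h (p (u) (g)) (t (u)))

normal form = (h (p (u) (g)) (t (u)))


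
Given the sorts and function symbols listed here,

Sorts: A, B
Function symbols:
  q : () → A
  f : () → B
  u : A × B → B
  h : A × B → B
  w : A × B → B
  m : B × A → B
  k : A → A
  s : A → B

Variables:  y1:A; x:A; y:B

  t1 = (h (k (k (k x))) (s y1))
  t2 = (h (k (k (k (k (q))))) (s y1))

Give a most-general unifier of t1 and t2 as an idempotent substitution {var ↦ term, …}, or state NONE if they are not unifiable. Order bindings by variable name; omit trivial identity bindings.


{x ↦ (k (q))}


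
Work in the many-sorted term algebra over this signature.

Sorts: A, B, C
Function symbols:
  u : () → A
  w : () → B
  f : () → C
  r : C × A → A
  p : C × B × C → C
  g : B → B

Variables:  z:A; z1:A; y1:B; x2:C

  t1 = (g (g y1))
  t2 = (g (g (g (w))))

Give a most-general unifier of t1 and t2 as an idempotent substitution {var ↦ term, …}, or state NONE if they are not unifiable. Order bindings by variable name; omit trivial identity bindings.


{y1 ↦ (g (w))}


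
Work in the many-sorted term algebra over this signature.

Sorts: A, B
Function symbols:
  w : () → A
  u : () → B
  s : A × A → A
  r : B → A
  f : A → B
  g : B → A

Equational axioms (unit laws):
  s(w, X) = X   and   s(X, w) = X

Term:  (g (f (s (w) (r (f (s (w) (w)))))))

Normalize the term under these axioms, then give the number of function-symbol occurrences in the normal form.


size = 5

1. (g (f (s (w) (r (f (s (w) (w)))))))  →  (g (f (r (f (s (w) (w))))))
2. (g (f (r (f (s (w) (w))))))  →  (g (f (r (f (w)))))
normal form: (g (f (r (f (w)))))


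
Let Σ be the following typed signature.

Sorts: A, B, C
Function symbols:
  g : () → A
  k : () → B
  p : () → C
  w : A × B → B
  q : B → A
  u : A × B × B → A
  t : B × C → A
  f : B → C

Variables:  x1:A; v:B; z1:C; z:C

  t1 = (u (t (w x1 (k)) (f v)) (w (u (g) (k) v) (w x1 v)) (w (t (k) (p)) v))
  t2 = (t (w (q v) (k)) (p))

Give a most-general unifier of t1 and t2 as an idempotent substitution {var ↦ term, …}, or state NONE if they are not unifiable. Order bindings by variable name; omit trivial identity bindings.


head clash or occurs-check failure — not unifiable

NONE (not unifiable)


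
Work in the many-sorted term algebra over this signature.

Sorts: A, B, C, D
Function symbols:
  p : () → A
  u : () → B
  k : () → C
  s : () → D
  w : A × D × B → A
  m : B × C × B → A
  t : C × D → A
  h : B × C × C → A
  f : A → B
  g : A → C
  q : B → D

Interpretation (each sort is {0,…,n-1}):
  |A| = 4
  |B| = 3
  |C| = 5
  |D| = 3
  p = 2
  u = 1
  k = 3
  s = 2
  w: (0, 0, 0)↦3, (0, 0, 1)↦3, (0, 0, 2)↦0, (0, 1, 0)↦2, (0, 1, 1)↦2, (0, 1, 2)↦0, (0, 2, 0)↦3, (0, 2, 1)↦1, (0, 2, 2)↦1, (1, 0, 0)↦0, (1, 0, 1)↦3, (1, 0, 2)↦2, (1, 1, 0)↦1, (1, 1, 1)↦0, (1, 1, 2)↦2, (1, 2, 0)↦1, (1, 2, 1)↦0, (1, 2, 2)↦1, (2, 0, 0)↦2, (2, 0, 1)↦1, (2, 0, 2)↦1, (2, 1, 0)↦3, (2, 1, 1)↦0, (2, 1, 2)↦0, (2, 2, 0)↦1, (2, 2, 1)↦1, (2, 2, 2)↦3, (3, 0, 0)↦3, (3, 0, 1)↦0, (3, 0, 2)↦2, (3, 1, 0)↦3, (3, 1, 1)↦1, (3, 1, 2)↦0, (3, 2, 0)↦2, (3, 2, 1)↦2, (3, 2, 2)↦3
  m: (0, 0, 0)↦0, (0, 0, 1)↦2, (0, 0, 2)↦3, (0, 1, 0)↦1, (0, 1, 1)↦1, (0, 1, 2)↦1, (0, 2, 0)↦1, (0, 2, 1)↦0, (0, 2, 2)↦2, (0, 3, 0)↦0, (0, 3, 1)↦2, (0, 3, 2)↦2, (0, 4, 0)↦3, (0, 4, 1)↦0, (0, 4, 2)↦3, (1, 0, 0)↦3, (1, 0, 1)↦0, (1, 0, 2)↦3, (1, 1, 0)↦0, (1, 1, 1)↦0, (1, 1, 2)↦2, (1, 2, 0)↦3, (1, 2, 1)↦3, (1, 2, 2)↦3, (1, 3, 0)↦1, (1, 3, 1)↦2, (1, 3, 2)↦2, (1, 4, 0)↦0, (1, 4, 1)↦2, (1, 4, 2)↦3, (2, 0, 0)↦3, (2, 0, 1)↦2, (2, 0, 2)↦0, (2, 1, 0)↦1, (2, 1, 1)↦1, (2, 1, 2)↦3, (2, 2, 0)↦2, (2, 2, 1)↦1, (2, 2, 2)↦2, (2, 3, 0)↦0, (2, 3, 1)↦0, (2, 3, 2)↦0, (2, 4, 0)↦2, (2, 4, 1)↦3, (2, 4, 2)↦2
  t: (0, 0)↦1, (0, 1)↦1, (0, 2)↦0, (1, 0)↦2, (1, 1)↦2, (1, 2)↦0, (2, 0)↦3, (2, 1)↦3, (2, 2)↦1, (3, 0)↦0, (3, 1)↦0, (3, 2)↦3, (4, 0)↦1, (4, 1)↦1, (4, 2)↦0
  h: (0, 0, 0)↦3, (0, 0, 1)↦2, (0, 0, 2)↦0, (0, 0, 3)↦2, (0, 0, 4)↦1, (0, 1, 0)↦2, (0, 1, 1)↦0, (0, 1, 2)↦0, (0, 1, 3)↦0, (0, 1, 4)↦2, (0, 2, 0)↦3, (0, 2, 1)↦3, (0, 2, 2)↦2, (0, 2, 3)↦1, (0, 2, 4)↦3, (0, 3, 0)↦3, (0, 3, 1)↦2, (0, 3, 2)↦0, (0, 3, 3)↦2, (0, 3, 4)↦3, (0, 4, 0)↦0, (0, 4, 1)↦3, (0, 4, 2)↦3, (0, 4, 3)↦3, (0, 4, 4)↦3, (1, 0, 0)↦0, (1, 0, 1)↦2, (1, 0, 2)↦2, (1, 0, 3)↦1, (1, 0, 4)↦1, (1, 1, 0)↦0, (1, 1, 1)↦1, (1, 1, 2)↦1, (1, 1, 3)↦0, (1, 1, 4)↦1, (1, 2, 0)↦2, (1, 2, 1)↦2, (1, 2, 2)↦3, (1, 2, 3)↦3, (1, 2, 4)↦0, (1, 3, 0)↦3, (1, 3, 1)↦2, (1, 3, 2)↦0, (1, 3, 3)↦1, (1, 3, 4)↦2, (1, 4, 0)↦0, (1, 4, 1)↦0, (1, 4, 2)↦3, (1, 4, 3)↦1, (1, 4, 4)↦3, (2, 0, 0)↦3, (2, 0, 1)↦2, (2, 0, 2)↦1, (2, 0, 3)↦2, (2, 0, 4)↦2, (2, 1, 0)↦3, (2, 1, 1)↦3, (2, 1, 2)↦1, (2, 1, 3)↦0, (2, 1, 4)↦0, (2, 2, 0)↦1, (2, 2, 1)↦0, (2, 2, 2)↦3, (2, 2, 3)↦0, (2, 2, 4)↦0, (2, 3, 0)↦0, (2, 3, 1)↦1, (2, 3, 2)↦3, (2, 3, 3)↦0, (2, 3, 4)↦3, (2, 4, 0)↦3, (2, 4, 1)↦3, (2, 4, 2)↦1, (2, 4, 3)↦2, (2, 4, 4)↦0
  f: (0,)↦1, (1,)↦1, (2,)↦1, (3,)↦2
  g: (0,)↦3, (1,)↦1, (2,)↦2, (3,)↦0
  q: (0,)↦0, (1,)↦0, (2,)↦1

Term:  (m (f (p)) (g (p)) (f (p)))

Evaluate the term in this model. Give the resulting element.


value = 3

  p = 2
  (f (p)) = f(2,) = 1
  p = 2
  (g (p)) = g(2,) = 2
  p = 2
  (f (p)) = f(2,) = 1
  (m (f (p)) (g (p)) (f (p))) = m(1, 2, 1) = 3


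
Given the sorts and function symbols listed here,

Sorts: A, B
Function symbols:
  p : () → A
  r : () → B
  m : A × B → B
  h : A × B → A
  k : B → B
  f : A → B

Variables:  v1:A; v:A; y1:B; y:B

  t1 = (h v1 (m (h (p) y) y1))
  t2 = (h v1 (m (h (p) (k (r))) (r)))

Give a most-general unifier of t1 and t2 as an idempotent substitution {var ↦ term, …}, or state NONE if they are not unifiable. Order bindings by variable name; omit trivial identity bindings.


{y ↦ (k (r)), y1 ↦ (r)}


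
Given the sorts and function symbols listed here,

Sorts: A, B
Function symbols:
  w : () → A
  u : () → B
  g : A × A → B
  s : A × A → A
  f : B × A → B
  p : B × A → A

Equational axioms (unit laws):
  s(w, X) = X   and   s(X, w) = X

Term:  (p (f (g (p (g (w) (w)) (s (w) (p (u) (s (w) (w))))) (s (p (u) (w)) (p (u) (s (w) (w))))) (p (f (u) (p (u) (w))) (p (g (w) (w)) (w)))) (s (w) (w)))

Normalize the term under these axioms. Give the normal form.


normal form = (p (f (g (p (g (w) (w)) (p (u) (w))) (s (p (u) (w)) (p (u) (w)))) (p (f (u) (p (u) (w))) (p (g (w) (w)) (w)))) (w))

1. (p (f (g (p (g (w) (w)) (s (w) (p (u) (s (w) (w))))) (s (p (u) (w)) (p (u) (s (w) (w))))) (p (f (u) (p (u) (w))) (p (g (w) (w)) (w)))) (s (w) (w)))  →  (p (f (g (p (g (w) (w)) (p (u) (s (w) (w)))) (s (p (u) (w)) (p (u) (s (w) (w))))) (p (f (u) (p (u) (w))) (p (g (w) (w)) (w)))) (s (w) (w)))
2. (p (f (g (p (g (w) (w)) (p (u) (s (w) (w)))) (s (p (u) (w)) (p (u) (s (w) (w))))) (p (f (u) (p (u) (w))) (p (g (w) (w)) (w)))) (s (w) (w)))  →  (p (f (g (p (g (w) (w)) (p (u) (w))) (s (p (u) (w)) (p (u) (s (w) (w))))) (p (f (u) (p (u) (w))) (p (g (w) (w)) (w)))) (s (w) (w)))
3. (p (f (g (p (g (w) (w)) (p (u) (w))) (s (p (u) (w)) (p (u) (s (w) (w))))) (p (f (u) (p (u) (w))) (p (g (w) (w)) (w)))) (s (w) (w)))  →  (p (f (g (p (g (w) (w)) (p (u) (w))) (s (p (u) (w)) (p (u) (w)))) (p (f (u) (p (u) (w))) (p (g (w) (w)) (w)))) (s (w) (w)))
4. (p (f (g (p (g (w) (w)) (p (u) (w))) (s (p (u) (w)) (p (u) (w)))) (p (f (u) (p (u) (w))) (p (g (w) (w)) (w)))) (s (w) (w)))  →  (p (f (g (p (g (w) (w)) (p (u) (w))) (s (p (u) (w)) (p (u) (w)))) (p (f (u) (p (u) (w))) (p (g (w) (w)) (w)))) (w))


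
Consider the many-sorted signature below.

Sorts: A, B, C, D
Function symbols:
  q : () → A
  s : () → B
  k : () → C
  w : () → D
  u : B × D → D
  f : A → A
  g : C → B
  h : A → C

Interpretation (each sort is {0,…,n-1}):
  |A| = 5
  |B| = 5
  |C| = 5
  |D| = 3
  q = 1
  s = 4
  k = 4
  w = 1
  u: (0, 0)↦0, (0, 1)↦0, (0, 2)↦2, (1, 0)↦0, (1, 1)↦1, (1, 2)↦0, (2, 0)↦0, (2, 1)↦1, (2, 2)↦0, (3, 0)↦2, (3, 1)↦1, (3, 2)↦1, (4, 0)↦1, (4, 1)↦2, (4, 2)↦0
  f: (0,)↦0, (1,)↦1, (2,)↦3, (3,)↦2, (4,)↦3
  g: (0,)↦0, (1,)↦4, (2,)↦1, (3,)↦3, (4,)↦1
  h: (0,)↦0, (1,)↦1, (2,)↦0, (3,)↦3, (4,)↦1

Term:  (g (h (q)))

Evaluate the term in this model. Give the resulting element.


  q = 1
  (h (q)) = h(1,) = 1
  (g (h (q))) = g(1,) = 4

value = 4


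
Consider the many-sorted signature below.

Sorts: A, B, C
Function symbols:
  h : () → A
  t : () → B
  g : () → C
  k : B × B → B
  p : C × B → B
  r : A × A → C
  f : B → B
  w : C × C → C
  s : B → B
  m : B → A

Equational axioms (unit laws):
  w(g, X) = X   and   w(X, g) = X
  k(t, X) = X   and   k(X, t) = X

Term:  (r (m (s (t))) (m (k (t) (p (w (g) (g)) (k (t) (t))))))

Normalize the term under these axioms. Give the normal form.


normal form = (r (m (s (t))) (m (p (g) (t))))

1. (r (m (s (t))) (m (k (t) (p (w (g) (g)) (k (t) (t))))))  →  (r (m (s (t))) (m (p (w (g) (g)) (k (t) (t)))))
2. (r (m (s (t))) (m (p (w (g) (g)) (k (t) (t)))))  →  (r (m (s (t))) (m (p (g) (k (t) (t)))))
3. (r (m (s (t))) (m (p (g) (k (t) (t)))))  →  (r (m (s (t))) (m (p (g) (t))))


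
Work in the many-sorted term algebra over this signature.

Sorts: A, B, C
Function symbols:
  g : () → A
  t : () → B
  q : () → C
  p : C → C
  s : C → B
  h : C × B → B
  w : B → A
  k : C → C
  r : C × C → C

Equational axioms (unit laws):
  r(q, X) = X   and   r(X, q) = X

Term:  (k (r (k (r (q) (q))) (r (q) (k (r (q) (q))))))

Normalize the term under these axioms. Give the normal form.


1. (k (r (k (r (q) (q))) (r (q) (k (r (q) (q))))))  →  (k (r (k (q)) (r (q) (k (r (q) (q))))))
2. (k (r (k (q)) (r (q) (k (r (q) (q))))))  →  (k (r (k (q)) (k (r (q) (q)))))
3. (k (r (k (q)) (k (r (q) (q)))))  →  (k (r (k (q)) (k (q))))

normal form = (k (r (k (q)) (k (q))))


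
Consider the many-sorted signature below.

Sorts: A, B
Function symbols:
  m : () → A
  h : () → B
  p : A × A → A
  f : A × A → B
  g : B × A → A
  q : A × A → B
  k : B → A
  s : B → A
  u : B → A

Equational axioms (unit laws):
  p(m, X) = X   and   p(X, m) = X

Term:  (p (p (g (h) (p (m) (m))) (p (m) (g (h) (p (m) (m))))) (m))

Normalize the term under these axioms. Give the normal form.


normal form = (p (g (h) (m)) (g (h) (m)))

1. (p (p (g (h) (p (m) (m))) (p (m) (g (h) (p (m) (m))))) (m))  →  (p (g (h) (p (m) (m))) (p (m) (g (h) (p (m) (m)))))
2. (p (g (h) (p (m) (m))) (p (m) (g (h) (p (m) (m)))))  →  (p (g (h) (m)) (p (m) (g (h) (p (m) (m)))))
3. (p (g (h) (m)) (p (m) (g (h) (p (m) (m)))))  →  (p (g (h) (m)) (g (h) (p (m) (m))))
4. (p (g (h) (m)) (g (h) (p (m) (m))))  →  (p (g (h) (m)) (g (h) (m)))


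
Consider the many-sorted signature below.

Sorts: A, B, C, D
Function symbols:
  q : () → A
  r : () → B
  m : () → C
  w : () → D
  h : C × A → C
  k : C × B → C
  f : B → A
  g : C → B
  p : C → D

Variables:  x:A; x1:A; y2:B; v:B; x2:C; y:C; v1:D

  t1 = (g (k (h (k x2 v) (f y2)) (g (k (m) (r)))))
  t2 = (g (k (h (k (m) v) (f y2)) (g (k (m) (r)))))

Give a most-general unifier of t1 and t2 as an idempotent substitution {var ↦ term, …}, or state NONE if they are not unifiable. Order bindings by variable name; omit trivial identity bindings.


{x2 ↦ (m)}


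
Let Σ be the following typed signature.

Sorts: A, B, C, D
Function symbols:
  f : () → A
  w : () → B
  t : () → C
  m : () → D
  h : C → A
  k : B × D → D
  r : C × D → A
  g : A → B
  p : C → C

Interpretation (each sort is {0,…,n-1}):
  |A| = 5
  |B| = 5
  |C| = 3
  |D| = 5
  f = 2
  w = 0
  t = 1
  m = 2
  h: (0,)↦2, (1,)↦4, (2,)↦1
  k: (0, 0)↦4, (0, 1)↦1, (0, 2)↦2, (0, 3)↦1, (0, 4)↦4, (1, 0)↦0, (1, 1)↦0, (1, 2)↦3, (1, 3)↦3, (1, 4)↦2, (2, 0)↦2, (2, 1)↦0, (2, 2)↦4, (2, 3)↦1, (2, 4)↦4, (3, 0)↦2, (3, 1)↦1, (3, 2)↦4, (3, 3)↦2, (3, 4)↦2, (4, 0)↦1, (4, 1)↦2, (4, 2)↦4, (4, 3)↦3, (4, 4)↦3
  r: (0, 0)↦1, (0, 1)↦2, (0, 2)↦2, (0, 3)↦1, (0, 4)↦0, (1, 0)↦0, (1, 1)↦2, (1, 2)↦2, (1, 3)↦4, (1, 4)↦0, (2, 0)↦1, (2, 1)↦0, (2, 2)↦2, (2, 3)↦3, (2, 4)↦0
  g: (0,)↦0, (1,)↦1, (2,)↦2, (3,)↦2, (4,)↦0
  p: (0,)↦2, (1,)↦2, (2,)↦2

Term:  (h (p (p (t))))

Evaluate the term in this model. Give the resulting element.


  t = 1
  (p (t)) = p(1,) = 2
  (p (p (t))) = p(2,) = 2
  (h (p (p (t)))) = h(2,) = 1

value = 1


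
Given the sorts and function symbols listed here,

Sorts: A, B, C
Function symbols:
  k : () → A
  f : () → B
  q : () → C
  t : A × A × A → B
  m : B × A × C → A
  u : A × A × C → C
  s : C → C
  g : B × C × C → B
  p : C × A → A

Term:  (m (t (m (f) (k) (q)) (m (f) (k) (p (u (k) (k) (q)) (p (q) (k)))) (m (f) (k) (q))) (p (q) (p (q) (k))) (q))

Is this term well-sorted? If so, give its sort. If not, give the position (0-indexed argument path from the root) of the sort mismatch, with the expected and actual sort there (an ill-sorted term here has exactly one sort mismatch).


      (f) : B
      (k) : A
      (q) : C
    (m (f) (k) (q)) : A
      (f) : B
      (k) : A
          (k) : A
          (k) : A
          (q) : C
        (u (k) (k) (q)) : C
          (q) : C
          (k) : A
        (p (q) (k)) : A
      (p (u (k) (k) (q)) (p (q) (k))) : A
    (m (f) (k) (p (u (k) (k) (q)) (p (q) (k)))) : ✗ arg 2 at [0, 1, 2] has sort A, expected C
      (f) : B
      (k) : A
      (q) : C
    (m (f) (k) (q)) : A
    (q) : C
      (q) : C
      (k) : A
    (p (q) (k)) : A
  (p (q) (p (q) (k))) : A
  (q) : C

ill-sorted at position [0, 1, 2]: expected C, got A


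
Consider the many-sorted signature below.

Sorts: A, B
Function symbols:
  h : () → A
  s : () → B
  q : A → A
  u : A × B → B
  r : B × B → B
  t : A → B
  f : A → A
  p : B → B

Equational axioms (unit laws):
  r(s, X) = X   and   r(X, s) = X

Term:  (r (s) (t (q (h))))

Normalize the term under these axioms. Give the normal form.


1. (r (s) (t (q (h))))  →  (t (q (h)))

normal form = (t (q (h)))


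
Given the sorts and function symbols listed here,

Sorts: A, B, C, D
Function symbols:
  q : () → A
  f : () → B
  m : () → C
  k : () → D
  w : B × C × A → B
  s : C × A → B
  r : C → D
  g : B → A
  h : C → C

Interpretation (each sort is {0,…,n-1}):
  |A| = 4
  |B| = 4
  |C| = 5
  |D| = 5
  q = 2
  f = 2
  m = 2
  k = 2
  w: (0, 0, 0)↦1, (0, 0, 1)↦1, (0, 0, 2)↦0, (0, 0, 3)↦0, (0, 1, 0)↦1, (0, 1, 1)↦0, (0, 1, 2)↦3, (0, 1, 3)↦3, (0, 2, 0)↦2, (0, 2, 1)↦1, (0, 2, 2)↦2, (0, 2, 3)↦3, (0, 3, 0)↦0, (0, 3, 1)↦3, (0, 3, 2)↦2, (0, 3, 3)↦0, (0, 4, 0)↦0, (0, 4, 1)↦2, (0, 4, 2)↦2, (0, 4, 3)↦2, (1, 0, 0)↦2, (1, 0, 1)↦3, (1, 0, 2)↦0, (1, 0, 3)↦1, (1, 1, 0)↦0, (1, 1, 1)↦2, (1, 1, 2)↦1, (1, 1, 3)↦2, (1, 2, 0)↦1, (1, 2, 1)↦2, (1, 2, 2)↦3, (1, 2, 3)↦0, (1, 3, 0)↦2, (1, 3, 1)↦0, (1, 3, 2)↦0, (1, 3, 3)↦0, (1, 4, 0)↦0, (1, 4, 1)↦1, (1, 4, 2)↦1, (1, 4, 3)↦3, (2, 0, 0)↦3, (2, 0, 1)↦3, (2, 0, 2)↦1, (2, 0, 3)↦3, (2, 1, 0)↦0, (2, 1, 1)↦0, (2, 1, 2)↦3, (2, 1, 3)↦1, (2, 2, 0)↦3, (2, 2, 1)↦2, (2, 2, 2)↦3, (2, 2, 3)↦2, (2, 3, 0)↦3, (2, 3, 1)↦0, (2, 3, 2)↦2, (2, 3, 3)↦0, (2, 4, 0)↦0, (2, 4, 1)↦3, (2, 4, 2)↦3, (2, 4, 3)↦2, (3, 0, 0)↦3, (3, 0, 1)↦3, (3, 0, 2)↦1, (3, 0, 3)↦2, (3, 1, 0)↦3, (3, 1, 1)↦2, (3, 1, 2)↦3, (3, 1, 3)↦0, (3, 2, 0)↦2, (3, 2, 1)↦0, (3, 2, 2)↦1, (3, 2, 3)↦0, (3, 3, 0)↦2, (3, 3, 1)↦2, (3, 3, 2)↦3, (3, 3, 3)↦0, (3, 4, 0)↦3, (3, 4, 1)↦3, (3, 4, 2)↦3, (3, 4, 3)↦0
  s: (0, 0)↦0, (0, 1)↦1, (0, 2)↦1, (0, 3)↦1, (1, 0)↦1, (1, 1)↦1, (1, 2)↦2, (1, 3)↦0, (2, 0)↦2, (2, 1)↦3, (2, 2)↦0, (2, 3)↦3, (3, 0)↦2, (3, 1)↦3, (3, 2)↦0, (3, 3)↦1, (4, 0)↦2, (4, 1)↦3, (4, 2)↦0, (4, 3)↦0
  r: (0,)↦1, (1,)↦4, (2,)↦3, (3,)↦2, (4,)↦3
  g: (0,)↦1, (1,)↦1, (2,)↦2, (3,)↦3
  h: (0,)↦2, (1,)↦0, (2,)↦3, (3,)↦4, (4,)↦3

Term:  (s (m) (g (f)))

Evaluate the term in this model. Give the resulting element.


value = 0

  m = 2
  f = 2
  (g (f)) = g(2,) = 2
  (s (m) (g (f))) = s(2, 2) = 0


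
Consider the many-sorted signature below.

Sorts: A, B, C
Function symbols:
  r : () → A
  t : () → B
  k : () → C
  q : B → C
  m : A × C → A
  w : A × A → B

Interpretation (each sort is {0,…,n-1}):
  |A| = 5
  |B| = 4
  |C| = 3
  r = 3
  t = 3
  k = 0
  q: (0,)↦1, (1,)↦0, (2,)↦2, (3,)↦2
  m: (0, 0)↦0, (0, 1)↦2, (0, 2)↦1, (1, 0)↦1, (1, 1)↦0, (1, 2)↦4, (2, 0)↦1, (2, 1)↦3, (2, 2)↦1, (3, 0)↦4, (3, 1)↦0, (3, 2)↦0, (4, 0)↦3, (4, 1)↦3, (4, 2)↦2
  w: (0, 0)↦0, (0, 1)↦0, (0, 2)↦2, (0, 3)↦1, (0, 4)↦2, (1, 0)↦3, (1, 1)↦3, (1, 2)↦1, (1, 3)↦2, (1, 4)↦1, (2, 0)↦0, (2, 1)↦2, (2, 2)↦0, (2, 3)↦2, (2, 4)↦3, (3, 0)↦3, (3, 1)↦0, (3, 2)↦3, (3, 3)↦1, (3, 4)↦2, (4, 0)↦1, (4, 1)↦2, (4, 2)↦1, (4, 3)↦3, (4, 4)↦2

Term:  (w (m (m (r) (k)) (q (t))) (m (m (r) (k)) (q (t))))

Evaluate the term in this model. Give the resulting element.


value = 0

  r = 3
  k = 0
  (m (r) (k)) = m(3, 0) = 4
  t = 3
  (q (t)) = q(3,) = 2
  (m (m (r) (k)) (q (t))) = m(4, 2) = 2
  r = 3
  k = 0
  (m (r) (k)) = m(3, 0) = 4
  t = 3
  (q (t)) = q(3,) = 2
  (m (m (r) (k)) (q (t))) = m(4, 2) = 2
  (w (m (m (r) (k)) (q (t))) (m (m (r) (k)) (q (t)))) = w(2, 2) = 0


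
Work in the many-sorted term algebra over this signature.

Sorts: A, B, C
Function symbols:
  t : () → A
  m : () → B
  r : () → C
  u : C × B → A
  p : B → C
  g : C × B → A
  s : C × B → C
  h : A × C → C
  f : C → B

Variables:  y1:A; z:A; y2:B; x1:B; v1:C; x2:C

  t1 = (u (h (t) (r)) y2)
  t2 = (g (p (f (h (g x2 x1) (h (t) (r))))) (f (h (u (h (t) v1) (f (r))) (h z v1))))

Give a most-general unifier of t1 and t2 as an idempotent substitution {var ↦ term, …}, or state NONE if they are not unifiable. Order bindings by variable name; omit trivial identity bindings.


NONE (not unifiable)

head clash or occurs-check failure — not unifiable


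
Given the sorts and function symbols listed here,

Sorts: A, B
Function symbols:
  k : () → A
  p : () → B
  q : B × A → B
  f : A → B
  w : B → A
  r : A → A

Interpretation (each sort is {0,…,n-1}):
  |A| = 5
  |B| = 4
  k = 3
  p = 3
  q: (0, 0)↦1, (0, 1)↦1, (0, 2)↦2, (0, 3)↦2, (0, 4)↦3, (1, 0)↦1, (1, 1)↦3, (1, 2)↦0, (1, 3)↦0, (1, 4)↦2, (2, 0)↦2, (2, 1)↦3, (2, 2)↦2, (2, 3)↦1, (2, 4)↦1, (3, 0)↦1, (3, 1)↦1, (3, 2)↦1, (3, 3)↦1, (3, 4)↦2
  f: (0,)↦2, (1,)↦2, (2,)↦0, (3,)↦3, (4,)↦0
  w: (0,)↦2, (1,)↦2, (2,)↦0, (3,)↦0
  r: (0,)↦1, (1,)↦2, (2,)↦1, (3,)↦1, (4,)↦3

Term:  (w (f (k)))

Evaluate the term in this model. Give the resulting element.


value = 0

  k = 3
  (f (k)) = f(3,) = 3
  (w (f (k))) = w(3,) = 0


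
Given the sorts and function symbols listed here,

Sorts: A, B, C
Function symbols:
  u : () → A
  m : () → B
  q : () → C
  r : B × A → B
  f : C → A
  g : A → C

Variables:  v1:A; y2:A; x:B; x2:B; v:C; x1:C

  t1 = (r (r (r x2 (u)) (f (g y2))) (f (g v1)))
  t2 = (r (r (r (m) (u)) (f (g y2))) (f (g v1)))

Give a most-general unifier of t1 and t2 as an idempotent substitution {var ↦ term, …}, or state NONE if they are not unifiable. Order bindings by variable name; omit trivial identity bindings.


{x2 ↦ (m)}


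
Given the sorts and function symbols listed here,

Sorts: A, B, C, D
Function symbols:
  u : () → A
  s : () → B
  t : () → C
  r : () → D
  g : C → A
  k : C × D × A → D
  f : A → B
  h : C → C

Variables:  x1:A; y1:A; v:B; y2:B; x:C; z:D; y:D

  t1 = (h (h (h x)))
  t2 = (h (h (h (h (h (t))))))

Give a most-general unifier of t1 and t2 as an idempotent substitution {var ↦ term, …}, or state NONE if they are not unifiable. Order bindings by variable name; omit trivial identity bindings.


{x ↦ (h (h (t)))}


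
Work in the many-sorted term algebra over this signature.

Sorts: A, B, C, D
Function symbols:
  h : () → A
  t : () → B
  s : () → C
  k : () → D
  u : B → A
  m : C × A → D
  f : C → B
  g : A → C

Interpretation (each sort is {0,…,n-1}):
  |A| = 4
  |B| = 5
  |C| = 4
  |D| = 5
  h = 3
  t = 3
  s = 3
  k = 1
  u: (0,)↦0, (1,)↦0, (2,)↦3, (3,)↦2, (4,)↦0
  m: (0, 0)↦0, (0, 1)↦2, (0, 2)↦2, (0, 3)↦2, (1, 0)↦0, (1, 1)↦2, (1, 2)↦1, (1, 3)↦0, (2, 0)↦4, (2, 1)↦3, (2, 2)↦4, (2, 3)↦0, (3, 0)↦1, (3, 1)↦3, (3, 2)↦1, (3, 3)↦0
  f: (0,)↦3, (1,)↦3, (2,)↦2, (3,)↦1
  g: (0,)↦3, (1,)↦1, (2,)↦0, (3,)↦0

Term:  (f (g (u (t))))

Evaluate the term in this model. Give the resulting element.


value = 3

  t = 3
  (u (t)) = u(3,) = 2
  (g (u (t))) = g(2,) = 0
  (f (g (u (t)))) = f(0,) = 3


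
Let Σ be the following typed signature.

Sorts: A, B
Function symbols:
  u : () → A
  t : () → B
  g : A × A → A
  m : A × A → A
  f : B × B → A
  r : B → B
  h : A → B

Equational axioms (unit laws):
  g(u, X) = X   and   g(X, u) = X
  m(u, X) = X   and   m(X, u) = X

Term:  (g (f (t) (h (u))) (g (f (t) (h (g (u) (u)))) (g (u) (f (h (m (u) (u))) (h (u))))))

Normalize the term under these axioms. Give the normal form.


normal form = (g (f (t) (h (u))) (g (f (t) (h (u))) (f (h (u)) (h (u)))))

1. (g (f (t) (h (u))) (g (f (t) (h (g (u) (u)))) (g (u) (f (h (m (u) (u))) (h (u))))))  →  (g (f (t) (h (u))) (g (f (t) (h (u))) (g (u) (f (h (m (u) (u))) (h (u))))))
2. (g (f (t) (h (u))) (g (f (t) (h (u))) (g (u) (f (h (m (u) (u))) (h (u))))))  →  (g (f (t) (h (u))) (g (f (t) (h (u))) (f (h (m (u) (u))) (h (u)))))
3. (g (f (t) (h (u))) (g (f (t) (h (u))) (f (h (m (u) (u))) (h (u)))))  →  (g (f (t) (h (u))) (g (f (t) (h (u))) (f (h (u)) (h (u)))))


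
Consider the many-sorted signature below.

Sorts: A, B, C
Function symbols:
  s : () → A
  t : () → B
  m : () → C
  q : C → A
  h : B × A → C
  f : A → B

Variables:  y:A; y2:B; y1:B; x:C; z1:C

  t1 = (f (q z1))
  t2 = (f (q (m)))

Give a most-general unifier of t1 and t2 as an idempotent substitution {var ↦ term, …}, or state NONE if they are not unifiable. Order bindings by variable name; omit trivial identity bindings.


{z1 ↦ (m)}


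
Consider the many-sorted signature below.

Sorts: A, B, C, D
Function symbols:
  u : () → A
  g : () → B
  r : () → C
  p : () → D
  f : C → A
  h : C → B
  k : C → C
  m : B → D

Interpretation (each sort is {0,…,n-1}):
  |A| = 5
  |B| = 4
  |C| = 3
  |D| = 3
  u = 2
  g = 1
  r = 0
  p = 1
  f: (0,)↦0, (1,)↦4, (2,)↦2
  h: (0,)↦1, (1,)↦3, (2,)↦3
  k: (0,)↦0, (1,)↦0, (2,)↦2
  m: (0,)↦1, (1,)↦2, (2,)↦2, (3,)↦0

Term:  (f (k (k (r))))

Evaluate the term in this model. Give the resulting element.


value = 0

  r = 0
  (k (r)) = k(0,) = 0
  (k (k (r))) = k(0,) = 0
  (f (k (k (r)))) = f(0,) = 0


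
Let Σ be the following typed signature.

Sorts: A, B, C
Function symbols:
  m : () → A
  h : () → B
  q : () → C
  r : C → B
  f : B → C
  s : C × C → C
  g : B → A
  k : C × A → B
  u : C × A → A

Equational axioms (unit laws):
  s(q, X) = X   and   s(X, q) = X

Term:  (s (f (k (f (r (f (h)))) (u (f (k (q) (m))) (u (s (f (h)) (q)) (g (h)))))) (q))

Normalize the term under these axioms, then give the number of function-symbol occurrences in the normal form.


1. (s (f (k (f (r (f (h)))) (u (f (k (q) (m))) (u (s (f (h)) (q)) (g (h)))))) (q))  →  (f (k (f (r (f (h)))) (u (f (k (q) (m))) (u (s (f (h)) (q)) (g (h))))))
2. (f (k (f (r (f (h)))) (u (f (k (q) (m))) (u (s (f (h)) (q)) (g (h))))))  →  (f (k (f (r (f (h)))) (u (f (k (q) (m))) (u (f (h)) (g (h))))))
normal form: (f (k (f (r (f (h)))) (u (f (k (q) (m))) (u (f (h)) (g (h))))))

size = 16


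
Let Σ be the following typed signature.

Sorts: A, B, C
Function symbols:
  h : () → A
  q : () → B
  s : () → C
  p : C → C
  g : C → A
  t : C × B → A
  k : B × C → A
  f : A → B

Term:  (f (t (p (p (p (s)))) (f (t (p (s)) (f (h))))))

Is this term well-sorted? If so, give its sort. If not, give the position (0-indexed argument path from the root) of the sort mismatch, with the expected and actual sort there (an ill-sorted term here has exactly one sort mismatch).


          (s) : C
        (p (s)) : C
      (p (p (s))) : C
    (p (p (p (s)))) : C
          (s) : C
        (p (s)) : C
          (h) : A
        (f (h)) : B
      (t (p (s)) (f (h))) : A
    (f (t (p (s)) (f (h)))) : B
  (t (p (p (p (s)))) (f (t (p (s)) (f (h))))) : A
(f (t (p (p (p (s)))) (f (t (p (s)) (f (h)))))) : B

well-sorted; sort = B


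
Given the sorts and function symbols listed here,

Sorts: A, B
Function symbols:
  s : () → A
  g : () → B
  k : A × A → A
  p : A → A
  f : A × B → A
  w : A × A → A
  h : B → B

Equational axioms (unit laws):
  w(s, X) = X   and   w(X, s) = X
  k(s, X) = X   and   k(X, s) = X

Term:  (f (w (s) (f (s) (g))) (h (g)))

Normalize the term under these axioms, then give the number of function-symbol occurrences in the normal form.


1. (f (w (s) (f (s) (g))) (h (g)))  →  (f (f (s) (g)) (h (g)))
normal form: (f (f (s) (g)) (h (g)))

size = 6


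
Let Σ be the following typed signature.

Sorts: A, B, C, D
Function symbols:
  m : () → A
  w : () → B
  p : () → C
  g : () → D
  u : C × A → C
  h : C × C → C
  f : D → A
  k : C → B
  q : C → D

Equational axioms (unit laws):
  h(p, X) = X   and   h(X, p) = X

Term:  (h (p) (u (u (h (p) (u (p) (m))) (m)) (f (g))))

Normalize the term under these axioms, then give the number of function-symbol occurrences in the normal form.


1. (h (p) (u (u (h (p) (u (p) (m))) (m)) (f (g))))  →  (u (u (h (p) (u (p) (m))) (m)) (f (g)))
2. (u (u (h (p) (u (p) (m))) (m)) (f (g)))  →  (u (u (u (p) (m)) (m)) (f (g)))
normal form: (u (u (u (p) (m)) (m)) (f (g)))

size = 8


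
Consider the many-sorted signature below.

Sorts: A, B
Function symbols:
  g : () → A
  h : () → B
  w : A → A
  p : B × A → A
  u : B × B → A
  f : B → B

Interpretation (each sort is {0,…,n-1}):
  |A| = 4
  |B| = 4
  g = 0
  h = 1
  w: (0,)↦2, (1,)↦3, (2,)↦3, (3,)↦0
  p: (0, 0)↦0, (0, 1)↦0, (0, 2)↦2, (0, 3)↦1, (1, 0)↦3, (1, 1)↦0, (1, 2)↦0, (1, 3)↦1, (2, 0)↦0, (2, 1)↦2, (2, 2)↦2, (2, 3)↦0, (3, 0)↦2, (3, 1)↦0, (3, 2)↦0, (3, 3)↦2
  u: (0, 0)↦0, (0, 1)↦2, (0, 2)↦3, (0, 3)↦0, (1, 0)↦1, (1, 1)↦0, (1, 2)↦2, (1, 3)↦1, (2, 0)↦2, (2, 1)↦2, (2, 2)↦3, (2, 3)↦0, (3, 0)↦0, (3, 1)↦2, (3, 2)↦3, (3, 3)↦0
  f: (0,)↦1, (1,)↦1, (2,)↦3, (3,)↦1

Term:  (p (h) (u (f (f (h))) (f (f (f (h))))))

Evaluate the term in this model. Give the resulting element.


value = 3

  h = 1
  h = 1
  (f (h)) = f(1,) = 1
  (f (f (h))) = f(1,) = 1
  h = 1
  (f (h)) = f(1,) = 1
  (f (f (h))) = f(1,) = 1
  (f (f (f (h)))) = f(1,) = 1
  (u (f (f (h))) (f (f (f (h))))) = u(1, 1) = 0
  (p (h) (u (f (f (h))) (f (f (f (h)))))) = p(1, 0) = 3
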